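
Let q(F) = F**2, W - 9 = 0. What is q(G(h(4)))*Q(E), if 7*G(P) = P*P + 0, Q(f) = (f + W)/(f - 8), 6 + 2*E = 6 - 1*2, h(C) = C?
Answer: -2048/441 ≈ -4.6440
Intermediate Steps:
W = 9 (W = 9 + 0 = 9)
E = -1 (E = -3 + (6 - 1*2)/2 = -3 + (6 - 2)/2 = -3 + (1/2)*4 = -3 + 2 = -1)
Q(f) = (9 + f)/(-8 + f) (Q(f) = (f + 9)/(f - 8) = (9 + f)/(-8 + f))
G(P) = P**2/7 (G(P) = (P*P + 0)/7 = (P**2 + 0)/7 = P**2/7)
q(G(h(4)))*Q(E) = ((1/7)*4**2)**2*((9 - 1)/(-8 - 1)) = ((1/7)*16)**2*(8/(-9)) = (16/7)**2*(-1/9*8) = (256/49)*(-8/9) = -2048/441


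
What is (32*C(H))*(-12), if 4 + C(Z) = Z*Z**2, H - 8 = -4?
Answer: -23040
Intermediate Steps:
H = 4 (H = 8 - 4 = 4)
C(Z) = -4 + Z**3 (C(Z) = -4 + Z*Z**2 = -4 + Z**3)
(32*C(H))*(-12) = (32*(-4 + 4**3))*(-12) = (32*(-4 + 64))*(-12) = (32*60)*(-12) = 1920*(-12) = -23040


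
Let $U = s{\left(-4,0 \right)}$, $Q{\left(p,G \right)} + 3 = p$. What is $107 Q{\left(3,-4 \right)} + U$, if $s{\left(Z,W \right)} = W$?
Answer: $0$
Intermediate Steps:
$Q{\left(p,G \right)} = -3 + p$
$U = 0$
$107 Q{\left(3,-4 \right)} + U = 107 \left(-3 + 3\right) + 0 = 107 \cdot 0 + 0 = 0 + 0 = 0$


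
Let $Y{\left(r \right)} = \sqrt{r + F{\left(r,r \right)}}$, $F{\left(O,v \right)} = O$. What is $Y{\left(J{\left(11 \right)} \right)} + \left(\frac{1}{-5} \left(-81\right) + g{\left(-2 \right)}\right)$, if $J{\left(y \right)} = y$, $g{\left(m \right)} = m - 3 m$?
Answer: $\frac{101}{5} + \sqrt{22} \approx 24.89$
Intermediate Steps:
$g{\left(m \right)} = - 2 m$
$Y{\left(r \right)} = \sqrt{2} \sqrt{r}$ ($Y{\left(r \right)} = \sqrt{r + r} = \sqrt{2 r} = \sqrt{2} \sqrt{r}$)
$Y{\left(J{\left(11 \right)} \right)} + \left(\frac{1}{-5} \left(-81\right) + g{\left(-2 \right)}\right) = \sqrt{2} \sqrt{11} - \left(-4 - \frac{1}{-5} \left(-81\right)\right) = \sqrt{22} + \left(\left(- \frac{1}{5}\right) \left(-81\right) + 4\right) = \sqrt{22} + \left(\frac{81}{5} + 4\right) = \sqrt{22} + \frac{101}{5} = \frac{101}{5} + \sqrt{22}$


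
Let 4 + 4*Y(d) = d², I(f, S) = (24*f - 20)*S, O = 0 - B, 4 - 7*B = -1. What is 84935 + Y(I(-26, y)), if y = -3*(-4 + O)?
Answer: 20823850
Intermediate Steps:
B = 5/7 (B = 4/7 - ⅐*(-1) = 4/7 + ⅐ = 5/7 ≈ 0.71429)
O = -5/7 (O = 0 - 1*5/7 = 0 - 5/7 = -5/7 ≈ -0.71429)
y = 99/7 (y = -3*(-4 - 5/7) = -3*(-33/7) = 99/7 ≈ 14.143)
I(f, S) = S*(-20 + 24*f) (I(f, S) = (-20 + 24*f)*S = S*(-20 + 24*f))
Y(d) = -1 + d²/4
84935 + Y(I(-26, y)) = 84935 + (-1 + (4*(99/7)*(-5 + 6*(-26)))²/4) = 84935 + (-1 + (4*(99/7)*(-5 - 156))²/4) = 84935 + (-1 + (4*(99/7)*(-161))²/4) = 84935 + (-1 + (¼)*(-9108)²) = 84935 + (-1 + (¼)*82955664) = 84935 + (-1 + 20738916) = 84935 + 20738915 = 20823850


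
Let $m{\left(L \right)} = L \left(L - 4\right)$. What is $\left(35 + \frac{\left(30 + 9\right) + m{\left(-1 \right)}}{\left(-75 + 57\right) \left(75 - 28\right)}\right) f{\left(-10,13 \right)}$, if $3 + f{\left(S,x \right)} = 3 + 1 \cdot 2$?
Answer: $\frac{29566}{423} \approx 69.896$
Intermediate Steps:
$m{\left(L \right)} = L \left(-4 + L\right)$
$f{\left(S,x \right)} = 2$ ($f{\left(S,x \right)} = -3 + \left(3 + 1 \cdot 2\right) = -3 + \left(3 + 2\right) = -3 + 5 = 2$)
$\left(35 + \frac{\left(30 + 9\right) + m{\left(-1 \right)}}{\left(-75 + 57\right) \left(75 - 28\right)}\right) f{\left(-10,13 \right)} = \left(35 + \frac{\left(30 + 9\right) - \left(-4 - 1\right)}{\left(-75 + 57\right) \left(75 - 28\right)}\right) 2 = \left(35 + \frac{39 - -5}{\left(-18\right) 47}\right) 2 = \left(35 + \frac{39 + 5}{-846}\right) 2 = \left(35 + 44 \left(- \frac{1}{846}\right)\right) 2 = \left(35 - \frac{22}{423}\right) 2 = \frac{14783}{423} \cdot 2 = \frac{29566}{423}$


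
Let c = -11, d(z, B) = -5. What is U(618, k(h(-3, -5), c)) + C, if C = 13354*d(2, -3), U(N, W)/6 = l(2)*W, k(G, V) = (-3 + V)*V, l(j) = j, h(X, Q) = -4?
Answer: -64922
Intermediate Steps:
k(G, V) = V*(-3 + V)
U(N, W) = 12*W (U(N, W) = 6*(2*W) = 12*W)
C = -66770 (C = 13354*(-5) = -66770)
U(618, k(h(-3, -5), c)) + C = 12*(-11*(-3 - 11)) - 66770 = 12*(-11*(-14)) - 66770 = 12*154 - 66770 = 1848 - 66770 = -64922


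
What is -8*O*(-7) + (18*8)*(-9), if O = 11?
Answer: -680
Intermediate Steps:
-8*O*(-7) + (18*8)*(-9) = -8*11*(-7) + (18*8)*(-9) = -88*(-7) + 144*(-9) = 616 - 1296 = -680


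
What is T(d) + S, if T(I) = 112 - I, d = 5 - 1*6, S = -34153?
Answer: -34040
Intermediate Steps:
d = -1 (d = 5 - 6 = -1)
T(d) + S = (112 - 1*(-1)) - 34153 = (112 + 1) - 34153 = 113 - 34153 = -34040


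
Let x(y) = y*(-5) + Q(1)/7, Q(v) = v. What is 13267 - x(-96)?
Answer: 89508/7 ≈ 12787.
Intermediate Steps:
x(y) = ⅐ - 5*y (x(y) = y*(-5) + 1/7 = -5*y + (⅐)*1 = -5*y + ⅐ = ⅐ - 5*y)
13267 - x(-96) = 13267 - (⅐ - 5*(-96)) = 13267 - (⅐ + 480) = 13267 - 1*3361/7 = 13267 - 3361/7 = 89508/7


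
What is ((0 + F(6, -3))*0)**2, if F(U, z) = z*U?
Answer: 0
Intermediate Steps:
F(U, z) = U*z
((0 + F(6, -3))*0)**2 = ((0 + 6*(-3))*0)**2 = ((0 - 18)*0)**2 = (-18*0)**2 = 0**2 = 0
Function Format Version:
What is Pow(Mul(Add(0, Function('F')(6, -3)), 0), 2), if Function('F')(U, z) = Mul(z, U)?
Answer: 0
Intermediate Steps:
Function('F')(U, z) = Mul(U, z)
Pow(Mul(Add(0, Function('F')(6, -3)), 0), 2) = Pow(Mul(Add(0, Mul(6, -3)), 0), 2) = Pow(Mul(Add(0, -18), 0), 2) = Pow(Mul(-18, 0), 2) = Pow(0, 2) = 0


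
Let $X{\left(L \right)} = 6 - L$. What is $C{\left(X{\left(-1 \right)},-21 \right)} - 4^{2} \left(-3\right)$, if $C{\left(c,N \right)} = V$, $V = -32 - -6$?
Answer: $22$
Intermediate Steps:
$V = -26$ ($V = -32 + 6 = -26$)
$C{\left(c,N \right)} = -26$
$C{\left(X{\left(-1 \right)},-21 \right)} - 4^{2} \left(-3\right) = -26 - 4^{2} \left(-3\right) = -26 - 16 \left(-3\right) = -26 - -48 = -26 + 48 = 22$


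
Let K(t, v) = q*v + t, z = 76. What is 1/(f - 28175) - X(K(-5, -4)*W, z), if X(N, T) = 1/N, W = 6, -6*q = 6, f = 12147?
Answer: 8011/48084 ≈ 0.16660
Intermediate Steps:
q = -1 (q = -⅙*6 = -1)
K(t, v) = t - v (K(t, v) = -v + t = t - v)
1/(f - 28175) - X(K(-5, -4)*W, z) = 1/(12147 - 28175) - 1/((-5 - 1*(-4))*6) = 1/(-16028) - 1/((-5 + 4)*6) = -1/16028 - 1/((-1*6)) = -1/16028 - 1/(-6) = -1/16028 - 1*(-⅙) = -1/16028 + ⅙ = 8011/48084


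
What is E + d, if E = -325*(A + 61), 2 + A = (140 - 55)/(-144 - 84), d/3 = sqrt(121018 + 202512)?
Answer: -4344275/228 + 3*sqrt(323530) ≈ -17347.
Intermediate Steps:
d = 3*sqrt(323530) (d = 3*sqrt(121018 + 202512) = 3*sqrt(323530) ≈ 1706.4)
A = -541/228 (A = -2 + (140 - 55)/(-144 - 84) = -2 + 85/(-228) = -2 + 85*(-1/228) = -2 - 85/228 = -541/228 ≈ -2.3728)
E = -4344275/228 (E = -325*(-541/228 + 61) = -325*13367/228 = -4344275/228 ≈ -19054.)
E + d = -4344275/228 + 3*sqrt(323530)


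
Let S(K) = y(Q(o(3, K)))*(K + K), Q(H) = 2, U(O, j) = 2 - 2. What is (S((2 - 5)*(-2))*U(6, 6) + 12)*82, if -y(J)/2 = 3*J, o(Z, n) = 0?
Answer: 984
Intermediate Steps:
U(O, j) = 0
y(J) = -6*J
S(K) = -24*K (S(K) = (-6*2)*(K + K) = -24*K)
(S((2 - 5)*(-2))*U(6, 6) + 12)*82 = (-24*(2 - 5)*(-2)*0 + 12)*82 = (-(-72)*(-2)*0 + 12)*82 = (-24*6*0 + 12)*82 = (-144*0 + 12)*82 = (0 + 12)*82 = 12*82 = 984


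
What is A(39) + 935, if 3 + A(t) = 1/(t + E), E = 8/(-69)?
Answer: 2500625/2683 ≈ 932.03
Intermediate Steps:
E = -8/69 (E = 8*(-1/69) = -8/69 ≈ -0.11594)
A(t) = -3 + 1/(-8/69 + t) (A(t) = -3 + 1/(t - 8/69) = -3 + 1/(-8/69 + t))
A(39) + 935 = 3*(31 - 69*39)/(-8 + 69*39) + 935 = 3*(31 - 2691)/(-8 + 2691) + 935 = 3*(-2660)/2683 + 935 = 3*(1/2683)*(-2660) + 935 = -7980/2683 + 935 = 2500625/2683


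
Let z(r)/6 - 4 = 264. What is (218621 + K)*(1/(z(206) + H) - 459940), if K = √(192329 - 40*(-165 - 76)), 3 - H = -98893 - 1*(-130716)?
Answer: -233684109344577/2324 - 41687121843*√22441/30212 ≈ -1.0076e+11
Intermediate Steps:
H = -31820 (H = 3 - (-98893 - 1*(-130716)) = 3 - (-98893 + 130716) = 3 - 1*31823 = 3 - 31823 = -31820)
z(r) = 1608 (z(r) = 24 + 6*264 = 24 + 1584 = 1608)
K = 3*√22441 (K = √(192329 - 40*(-241)) = √(192329 + 9640) = √201969 = 3*√22441 ≈ 449.41)
(218621 + K)*(1/(z(206) + H) - 459940) = (218621 + 3*√22441)*(1/(1608 - 31820) - 459940) = (218621 + 3*√22441)*(1/(-30212) - 459940) = (218621 + 3*√22441)*(-1/30212 - 459940) = (218621 + 3*√22441)*(-13895707281/30212) = -233684109344577/2324 - 41687121843*√22441/30212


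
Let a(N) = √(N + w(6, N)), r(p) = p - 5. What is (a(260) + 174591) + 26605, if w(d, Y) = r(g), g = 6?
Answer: 201196 + 3*√29 ≈ 2.0121e+5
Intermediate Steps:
r(p) = -5 + p
w(d, Y) = 1 (w(d, Y) = -5 + 6 = 1)
a(N) = √(1 + N) (a(N) = √(N + 1) = √(1 + N))
(a(260) + 174591) + 26605 = (√(1 + 260) + 174591) + 26605 = (√261 + 174591) + 26605 = (3*√29 + 174591) + 26605 = (174591 + 3*√29) + 26605 = 201196 + 3*√29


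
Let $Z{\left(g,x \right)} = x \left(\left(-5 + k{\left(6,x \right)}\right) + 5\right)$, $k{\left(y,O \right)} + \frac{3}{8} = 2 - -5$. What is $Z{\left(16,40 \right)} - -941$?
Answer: $1206$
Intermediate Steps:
$k{\left(y,O \right)} = \frac{53}{8}$ ($k{\left(y,O \right)} = - \frac{3}{8} + \left(2 - -5\right) = - \frac{3}{8} + \left(2 + 5\right) = - \frac{3}{8} + 7 = \frac{53}{8}$)
$Z{\left(g,x \right)} = \frac{53 x}{8}$ ($Z{\left(g,x \right)} = x \left(\left(-5 + \frac{53}{8}\right) + 5\right) = x \left(\frac{13}{8} + 5\right) = x \frac{53}{8} = \frac{53 x}{8}$)
$Z{\left(16,40 \right)} - -941 = \frac{53}{8} \cdot 40 - -941 = 265 + 941 = 1206$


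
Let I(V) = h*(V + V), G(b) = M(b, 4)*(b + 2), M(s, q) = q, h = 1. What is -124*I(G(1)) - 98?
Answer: -3074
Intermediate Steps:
G(b) = 8 + 4*b (G(b) = 4*(b + 2) = 4*(2 + b) = 8 + 4*b)
I(V) = 2*V (I(V) = 1*(V + V) = 1*(2*V) = 2*V)
-124*I(G(1)) - 98 = -248*(8 + 4*1) - 98 = -248*(8 + 4) - 98 = -248*12 - 98 = -124*24 - 98 = -2976 - 98 = -3074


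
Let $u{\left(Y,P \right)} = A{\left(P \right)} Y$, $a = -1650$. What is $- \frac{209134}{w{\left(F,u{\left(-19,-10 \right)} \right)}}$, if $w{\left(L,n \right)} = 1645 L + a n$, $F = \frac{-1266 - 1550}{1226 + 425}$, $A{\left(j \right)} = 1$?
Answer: $- \frac{172640117}{23563265} \approx -7.3267$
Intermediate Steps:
$u{\left(Y,P \right)} = Y$ ($u{\left(Y,P \right)} = 1 Y = Y$)
$F = - \frac{2816}{1651} \approx -1.7056$
$w{\left(L,n \right)} = - 1650 n + 1645 L$ ($w{\left(L,n \right)} = 1645 L - 1650 n = - 1650 n + 1645 L$)
$- \frac{209134}{w{\left(F,u{\left(-19,-10 \right)} \right)}} = - \frac{209134}{\left(-1650\right) \left(-19\right) + 1645 \left(- \frac{2816}{1651}\right)} = - \frac{209134}{31350 - \frac{4632320}{1651}} = - \frac{209134}{\frac{47126530}{1651}} = \left(-209134\right) \frac{1651}{47126530} = - \frac{172640117}{23563265}$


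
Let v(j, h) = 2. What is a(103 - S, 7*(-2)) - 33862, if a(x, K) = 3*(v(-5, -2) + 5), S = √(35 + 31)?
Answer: -33841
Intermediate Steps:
S = √66 ≈ 8.1240
a(x, K) = 21 (a(x, K) = 3*(2 + 5) = 3*7 = 21)
a(103 - S, 7*(-2)) - 33862 = 21 - 33862 = -33841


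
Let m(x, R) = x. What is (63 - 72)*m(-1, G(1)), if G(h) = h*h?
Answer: 9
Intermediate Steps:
G(h) = h**2
(63 - 72)*m(-1, G(1)) = (63 - 72)*(-1) = -9*(-1) = 9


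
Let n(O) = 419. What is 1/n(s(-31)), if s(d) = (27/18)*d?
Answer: 1/419 ≈ 0.0023866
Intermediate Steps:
s(d) = 3*d/2 (s(d) = (27*(1/18))*d = 3*d/2)
1/n(s(-31)) = 1/419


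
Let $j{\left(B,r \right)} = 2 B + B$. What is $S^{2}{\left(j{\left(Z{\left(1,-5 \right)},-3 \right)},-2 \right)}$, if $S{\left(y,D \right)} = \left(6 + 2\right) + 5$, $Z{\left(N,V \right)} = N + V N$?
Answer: $169$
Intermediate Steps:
$Z{\left(N,V \right)} = N + N V$
$j{\left(B,r \right)} = 3 B$
$S{\left(y,D \right)} = 13$ ($S{\left(y,D \right)} = 8 + 5 = 13$)
$S^{2}{\left(j{\left(Z{\left(1,-5 \right)},-3 \right)},-2 \right)} = 13^{2} = 169$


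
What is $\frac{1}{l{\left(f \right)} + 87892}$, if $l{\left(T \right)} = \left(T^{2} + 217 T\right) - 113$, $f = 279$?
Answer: $\frac{1}{226163} \approx 4.4216 \cdot 10^{-6}$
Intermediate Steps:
$l{\left(T \right)} = -113 + T^{2} + 217 T$
$\frac{1}{l{\left(f \right)} + 87892} = \frac{1}{\left(-113 + 279^{2} + 217 \cdot 279\right) + 87892} = \frac{1}{\left(-113 + 77841 + 60543\right) + 87892} = \frac{1}{138271 + 87892} = \frac{1}{226163}$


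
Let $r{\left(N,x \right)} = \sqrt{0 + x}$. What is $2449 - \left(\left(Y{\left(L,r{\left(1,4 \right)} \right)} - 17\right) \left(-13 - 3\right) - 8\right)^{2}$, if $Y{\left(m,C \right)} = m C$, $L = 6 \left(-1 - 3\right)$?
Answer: $-1062575$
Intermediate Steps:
$r{\left(N,x \right)} = \sqrt{x}$
$L = -24$ ($L = 6 \left(-4\right) = -24$)
$Y{\left(m,C \right)} = C m$
$2449 - \left(\left(Y{\left(L,r{\left(1,4 \right)} \right)} - 17\right) \left(-13 - 3\right) - 8\right)^{2} = 2449 - \left(\left(\sqrt{4} \left(-24\right) - 17\right) \left(-13 - 3\right) - 8\right)^{2} = 2449 - \left(\left(2 \left(-24\right) - 17\right) \left(-16\right) - 8\right)^{2} = 2449 - \left(\left(-48 - 17\right) \left(-16\right) - 8\right)^{2} = 2449 - \left(\left(-65\right) \left(-16\right) - 8\right)^{2} = 2449 - \left(1040 - 8\right)^{2} = 2449 - 1032^{2} = 2449 - 1065024 = -1062575$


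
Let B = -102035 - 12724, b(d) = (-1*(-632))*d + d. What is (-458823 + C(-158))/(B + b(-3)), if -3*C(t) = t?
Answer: 1376311/349974 ≈ 3.9326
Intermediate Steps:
C(t) = -t/3
b(d) = 633*d (b(d) = 632*d + d = 633*d)
B = -114759
(-458823 + C(-158))/(B + b(-3)) = (-458823 - ⅓*(-158))/(-114759 + 633*(-3)) = (-458823 + 158/3)/(-114759 - 1899) = -1376311/3/(-116658) = -1376311/3*(-1/116658) = 1376311/349974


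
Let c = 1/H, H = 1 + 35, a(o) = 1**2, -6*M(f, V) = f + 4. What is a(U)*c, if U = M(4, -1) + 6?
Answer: 1/36 ≈ 0.027778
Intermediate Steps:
M(f, V) = -2/3 - f/6 (M(f, V) = -(f + 4)/6 = -(4 + f)/6 = -2/3 - f/6)
U = 14/3 (U = (-2/3 - 1/6*4) + 6 = (-2/3 - 2/3) + 6 = -4/3 + 6 = 14/3 ≈ 4.6667)
a(o) = 1
H = 36
c = 1/36 ≈ 0.027778
a(U)*c = 1*(1/36) = 1/36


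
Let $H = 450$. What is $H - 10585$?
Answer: $-10135$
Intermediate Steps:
$H - 10585 = 450 - 10585 = -10135$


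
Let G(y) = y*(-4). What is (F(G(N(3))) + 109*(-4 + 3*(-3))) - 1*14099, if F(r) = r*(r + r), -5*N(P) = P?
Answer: -387612/25 ≈ -15504.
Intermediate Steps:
N(P) = -P/5
G(y) = -4*y
F(r) = 2*r**2 (F(r) = r*(2*r) = 2*r**2)
(F(G(N(3))) + 109*(-4 + 3*(-3))) - 1*14099 = (2*(-(-4)*3/5)**2 + 109*(-4 + 3*(-3))) - 1*14099 = (2*(-4*(-3/5))**2 + 109*(-4 - 9)) - 14099 = (2*(12/5)**2 + 109*(-13)) - 14099 = (2*(144/25) - 1417) - 14099 = (288/25 - 1417) - 14099 = -35137/25 - 14099 = -387612/25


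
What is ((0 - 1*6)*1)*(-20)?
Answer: 120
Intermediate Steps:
((0 - 1*6)*1)*(-20) = ((0 - 6)*1)*(-20) = -6*1*(-20) = -6*(-20) = 120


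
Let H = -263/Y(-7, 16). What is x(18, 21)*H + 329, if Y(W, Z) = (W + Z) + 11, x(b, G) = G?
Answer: 1057/20 ≈ 52.850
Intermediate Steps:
Y(W, Z) = 11 + W + Z
H = -263/20 (H = -263/(11 - 7 + 16) = -263/20 ≈ -13.150)
x(18, 21)*H + 329 = 21*(-263/20) + 329 = -5523/20 + 329 = 1057/20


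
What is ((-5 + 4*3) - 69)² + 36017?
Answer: 39861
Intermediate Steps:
((-5 + 4*3) - 69)² + 36017 = ((-5 + 12) - 69)² + 36017 = (7 - 69)² + 36017 = (-62)² + 36017 = 3844 + 36017 = 39861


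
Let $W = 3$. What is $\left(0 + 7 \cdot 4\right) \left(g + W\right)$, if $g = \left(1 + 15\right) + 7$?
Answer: $728$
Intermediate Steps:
$g = 23$ ($g = 16 + 7 = 23$)
$\left(0 + 7 \cdot 4\right) \left(g + W\right) = \left(0 + 7 \cdot 4\right) \left(23 + 3\right) = \left(0 + 28\right) 26 = 28 \cdot 26 = 728$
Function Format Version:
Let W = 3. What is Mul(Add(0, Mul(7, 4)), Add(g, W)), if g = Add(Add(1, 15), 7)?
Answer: 728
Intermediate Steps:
g = 23 (g = Add(16, 7) = 23)
Mul(Add(0, Mul(7, 4)), Add(g, W)) = Mul(Add(0, Mul(7, 4)), Add(23, 3)) = Mul(Add(0, 28), 26) = Mul(28, 26) = 728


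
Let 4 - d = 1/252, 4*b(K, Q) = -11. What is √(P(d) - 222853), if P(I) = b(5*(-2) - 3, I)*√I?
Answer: √(-1572450768 - 462*√7049)/84 ≈ 472.08*I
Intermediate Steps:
b(K, Q) = -11/4 (b(K, Q) = (¼)*(-11) = -11/4)
d = 1007/252 (d = 4 - 1/252 = 1007/252 ≈ 3.9960)
P(I) = -11*√I/4
√(P(d) - 222853) = √(-11*√7049/168 - 222853) = √(-222853 - 11*√7049/168)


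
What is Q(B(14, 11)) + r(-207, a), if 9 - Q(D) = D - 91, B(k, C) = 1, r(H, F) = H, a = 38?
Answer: -108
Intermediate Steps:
Q(D) = 100 - D (Q(D) = 9 - (D - 91) = 9 - (-91 + D) = 9 + (91 - D) = 100 - D)
Q(B(14, 11)) + r(-207, a) = (100 - 1*1) - 207 = (100 - 1) - 207 = 99 - 207 = -108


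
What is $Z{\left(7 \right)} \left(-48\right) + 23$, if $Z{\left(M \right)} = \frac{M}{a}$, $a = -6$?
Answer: $79$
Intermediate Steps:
$Z{\left(M \right)} = - \frac{M}{6}$ ($Z{\left(M \right)} = \frac{M}{-6} = M \left(- \frac{1}{6}\right) = - \frac{M}{6}$)
$Z{\left(7 \right)} \left(-48\right) + 23 = \left(- \frac{1}{6}\right) 7 \left(-48\right) + 23 = \left(- \frac{7}{6}\right) \left(-48\right) + 23 = 56 + 23 = 79$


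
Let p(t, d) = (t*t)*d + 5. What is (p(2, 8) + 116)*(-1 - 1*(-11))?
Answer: 1530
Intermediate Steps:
p(t, d) = 5 + d*t**2 (p(t, d) = t**2*d + 5 = d*t**2 + 5 = 5 + d*t**2)
(p(2, 8) + 116)*(-1 - 1*(-11)) = ((5 + 8*2**2) + 116)*(-1 - 1*(-11)) = ((5 + 8*4) + 116)*(-1 + 11) = ((5 + 32) + 116)*10 = (37 + 116)*10 = 153*10 = 1530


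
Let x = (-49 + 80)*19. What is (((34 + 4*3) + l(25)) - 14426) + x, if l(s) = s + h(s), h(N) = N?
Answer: -13741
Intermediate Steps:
x = 589 (x = 31*19 = 589)
l(s) = 2*s (l(s) = s + s = 2*s)
(((34 + 4*3) + l(25)) - 14426) + x = (((34 + 4*3) + 2*25) - 14426) + 589 = (((34 + 12) + 50) - 14426) + 589 = ((46 + 50) - 14426) + 589 = (96 - 14426) + 589 = -14330 + 589 = -13741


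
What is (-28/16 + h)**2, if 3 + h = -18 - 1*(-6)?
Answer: 4489/16 ≈ 280.56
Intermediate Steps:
h = -15 (h = -3 + (-18 - 1*(-6)) = -3 + (-18 + 6) = -3 - 12 = -15)
(-28/16 + h)**2 = (-28/16 - 15)**2 = (-28*1/16 - 15)**2 = (-7/4 - 15)**2 = (-67/4)**2 = 4489/16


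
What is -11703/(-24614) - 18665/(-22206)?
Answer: 179824282/136644621 ≈ 1.3160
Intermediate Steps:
-11703/(-24614) - 18665/(-22206) = -11703*(-1/24614) - 18665*(-1/22206) = 11703/24614 + 18665/22206 = 179824282/136644621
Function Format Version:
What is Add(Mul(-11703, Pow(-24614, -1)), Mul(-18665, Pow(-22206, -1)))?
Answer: Rational(179824282, 136644621) ≈ 1.3160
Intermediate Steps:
Add(Mul(-11703, Pow(-24614, -1)), Mul(-18665, Pow(-22206, -1))) = Add(Mul(-11703, Rational(-1, 24614)), Mul(-18665, Rational(-1, 22206))) = Add(Rational(11703, 24614), Rational(18665, 22206)) = Rational(179824282, 136644621)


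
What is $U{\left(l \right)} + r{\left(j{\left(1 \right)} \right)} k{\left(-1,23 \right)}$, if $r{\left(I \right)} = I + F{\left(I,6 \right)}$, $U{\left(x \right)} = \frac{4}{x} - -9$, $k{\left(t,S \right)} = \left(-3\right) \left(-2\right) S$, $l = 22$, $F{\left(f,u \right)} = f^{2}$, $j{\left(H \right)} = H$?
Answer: $\frac{3137}{11} \approx 285.18$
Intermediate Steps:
$k{\left(t,S \right)} = 6 S$
$U{\left(x \right)} = 9 + \frac{4}{x}$ ($U{\left(x \right)} = \frac{4}{x} + 9 = 9 + \frac{4}{x}$)
$r{\left(I \right)} = I + I^{2}$
$U{\left(l \right)} + r{\left(j{\left(1 \right)} \right)} k{\left(-1,23 \right)} = \left(9 + \frac{4}{22}\right) + 1 \left(1 + 1\right) 6 \cdot 23 = \left(9 + 4 \cdot \frac{1}{22}\right) + 1 \cdot 2 \cdot 138 = \left(9 + \frac{2}{11}\right) + 2 \cdot 138 = \frac{101}{11} + 276 = \frac{3137}{11}$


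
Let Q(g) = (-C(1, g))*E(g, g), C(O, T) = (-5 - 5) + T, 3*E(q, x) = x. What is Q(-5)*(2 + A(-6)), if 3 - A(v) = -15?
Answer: -500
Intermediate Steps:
A(v) = 18 (A(v) = 3 - 1*(-15) = 3 + 15 = 18)
E(q, x) = x/3
C(O, T) = -10 + T
Q(g) = g*(10 - g)/3 (Q(g) = (-(-10 + g))*(g/3) = (10 - g)*(g/3) = g*(10 - g)/3)
Q(-5)*(2 + A(-6)) = ((1/3)*(-5)*(10 - 1*(-5)))*(2 + 18) = ((1/3)*(-5)*(10 + 5))*20 = ((1/3)*(-5)*15)*20 = -25*20 = -500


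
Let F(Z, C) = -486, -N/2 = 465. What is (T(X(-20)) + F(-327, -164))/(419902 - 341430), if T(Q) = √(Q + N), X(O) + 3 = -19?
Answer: -243/39236 + I*√238/39236 ≈ -0.0061933 + 0.00039319*I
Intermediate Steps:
N = -930 (N = -2*465 = -930)
X(O) = -22 (X(O) = -3 - 19 = -22)
T(Q) = √(-930 + Q) (T(Q) = √(Q - 930) = √(-930 + Q))
(T(X(-20)) + F(-327, -164))/(419902 - 341430) = (√(-930 - 22) - 486)/(419902 - 341430) = (√(-952) - 486)/78472 = (2*I*√238 - 486)*(1/78472) = (-486 + 2*I*√238)*(1/78472) = -243/39236 + I*√238/39236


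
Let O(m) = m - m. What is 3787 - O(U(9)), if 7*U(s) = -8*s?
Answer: 3787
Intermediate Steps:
U(s) = -8*s/7 (U(s) = (-8*s)/7 = -8*s/7)
O(m) = 0
3787 - O(U(9)) = 3787 - 1*0 = 3787 + 0 = 3787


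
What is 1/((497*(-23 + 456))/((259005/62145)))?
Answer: 17267/891577743 ≈ 1.9367e-5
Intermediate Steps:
1/((497*(-23 + 456))/((259005/62145))) = 1/((497*433)/((259005*(1/62145)))) = 1/(215201/(17267/4143)) = 1/(215201*(4143/17267)) = 1/(891577743/17267) = 17267/891577743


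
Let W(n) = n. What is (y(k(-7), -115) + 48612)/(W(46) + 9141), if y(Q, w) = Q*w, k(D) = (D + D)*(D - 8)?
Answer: 24462/9187 ≈ 2.6627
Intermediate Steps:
k(D) = 2*D*(-8 + D) (k(D) = (2*D)*(-8 + D) = 2*D*(-8 + D))
(y(k(-7), -115) + 48612)/(W(46) + 9141) = ((2*(-7)*(-8 - 7))*(-115) + 48612)/(46 + 9141) = ((2*(-7)*(-15))*(-115) + 48612)/9187 = (210*(-115) + 48612)*(1/9187) = (-24150 + 48612)*(1/9187) = 24462*(1/9187) = 24462/9187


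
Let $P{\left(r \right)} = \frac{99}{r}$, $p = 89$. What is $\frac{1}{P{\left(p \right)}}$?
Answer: $\frac{89}{99} \approx 0.89899$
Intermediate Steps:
$\frac{1}{P{\left(p \right)}} = \frac{1}{99 \cdot \frac{1}{89}} = \frac{1}{\frac{99}{89}} = \frac{89}{99}$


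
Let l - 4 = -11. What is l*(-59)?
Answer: 413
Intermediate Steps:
l = -7 (l = 4 - 11 = -7)
l*(-59) = -7*(-59) = 413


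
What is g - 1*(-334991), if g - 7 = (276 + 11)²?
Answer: 417367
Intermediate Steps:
g = 82376 (g = 7 + (276 + 11)² = 7 + 287² = 7 + 82369 = 82376)
g - 1*(-334991) = 82376 - 1*(-334991) = 82376 + 334991 = 417367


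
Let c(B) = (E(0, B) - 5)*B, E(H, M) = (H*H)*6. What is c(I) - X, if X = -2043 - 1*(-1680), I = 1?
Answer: 358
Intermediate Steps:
E(H, M) = 6*H² (E(H, M) = H²*6 = 6*H²)
c(B) = -5*B (c(B) = (6*0² - 5)*B = (6*0 - 5)*B = (0 - 5)*B = -5*B)
X = -363 (X = -2043 + 1680 = -363)
c(I) - X = -5*1 - 1*(-363) = -5 + 363 = 358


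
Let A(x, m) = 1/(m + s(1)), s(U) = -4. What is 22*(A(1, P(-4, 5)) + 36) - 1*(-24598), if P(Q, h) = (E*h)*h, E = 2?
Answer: 583981/23 ≈ 25390.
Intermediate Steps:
P(Q, h) = 2*h**2 (P(Q, h) = (2*h)*h = 2*h**2)
A(x, m) = 1/(-4 + m) (A(x, m) = 1/(m - 4) = 1/(-4 + m))
22*(A(1, P(-4, 5)) + 36) - 1*(-24598) = 22*(1/(-4 + 2*5**2) + 36) - 1*(-24598) = 22*(1/(-4 + 2*25) + 36) + 24598 = 22*(1/(-4 + 50) + 36) + 24598 = 22*(1/46 + 36) + 24598 = 22*(1657/46) + 24598 = 18227/23 + 24598 = 583981/23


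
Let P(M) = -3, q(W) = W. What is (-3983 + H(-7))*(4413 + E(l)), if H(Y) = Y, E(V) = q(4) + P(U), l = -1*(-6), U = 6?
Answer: -17611860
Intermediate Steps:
l = 6
E(V) = 1 (E(V) = 4 - 3 = 1)
(-3983 + H(-7))*(4413 + E(l)) = (-3983 - 7)*(4413 + 1) = -3990*4414 = -17611860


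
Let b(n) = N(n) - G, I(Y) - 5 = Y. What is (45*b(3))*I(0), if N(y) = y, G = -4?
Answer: 1575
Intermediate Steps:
I(Y) = 5 + Y
b(n) = 4 + n (b(n) = n - 1*(-4) = n + 4 = 4 + n)
(45*b(3))*I(0) = (45*(4 + 3))*(5 + 0) = (45*7)*5 = 315*5 = 1575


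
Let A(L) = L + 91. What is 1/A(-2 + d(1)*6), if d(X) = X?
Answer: 1/95 ≈ 0.010526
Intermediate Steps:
A(L) = 91 + L
1/A(-2 + d(1)*6) = 1/(91 + (-2 + 1*6)) = 1/(91 + (-2 + 6)) = 1/(91 + 4) = 1/95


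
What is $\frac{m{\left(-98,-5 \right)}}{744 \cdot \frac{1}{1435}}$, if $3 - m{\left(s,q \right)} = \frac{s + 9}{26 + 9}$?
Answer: $\frac{3977}{372} \approx 10.691$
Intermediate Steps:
$m{\left(s,q \right)} = \frac{96}{35} - \frac{s}{35}$ ($m{\left(s,q \right)} = 3 - \frac{s + 9}{26 + 9} = 3 - \frac{9 + s}{35} = 3 - \left(9 + s\right) \frac{1}{35} = 3 - \left(\frac{9}{35} + \frac{s}{35}\right) = \frac{96}{35} - \frac{s}{35}$)
$\frac{m{\left(-98,-5 \right)}}{744 \cdot \frac{1}{1435}} = \frac{\frac{96}{35} - - \frac{14}{5}}{744 \cdot \frac{1}{1435}} = \frac{\frac{96}{35} + \frac{14}{5}}{744 \cdot \frac{1}{1435}} = \frac{194}{35 \cdot \frac{744}{1435}} = \frac{194}{35} \cdot \frac{1435}{744} = \frac{3977}{372}$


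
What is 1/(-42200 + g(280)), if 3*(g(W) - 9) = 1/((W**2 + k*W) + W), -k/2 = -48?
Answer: -316680/13361045879 ≈ -2.3702e-5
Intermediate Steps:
k = 96 (k = -2*(-48) = 96)
g(W) = 9 + 1/(3*(W**2 + 97*W)) (g(W) = 9 + 1/(3*((W**2 + 96*W) + W)) = 9 + 1/(3*(W**2 + 97*W)))
1/(-42200 + g(280)) = 1/(-42200 + (1/3)*(1 + 27*280**2 + 2619*280)/(280*(97 + 280))) = 1/(-42200 + (1/3)*(1/280)*(1 + 27*78400 + 733320)/377) = 1/(-42200 + (1/3)*(1/280)*(1/377)*(1 + 2116800 + 733320)) = 1/(-42200 + (1/3)*(1/280)*(1/377)*2850121) = 1/(-42200 + 2850121/316680) = 1/(-13361045879/316680) = -316680/13361045879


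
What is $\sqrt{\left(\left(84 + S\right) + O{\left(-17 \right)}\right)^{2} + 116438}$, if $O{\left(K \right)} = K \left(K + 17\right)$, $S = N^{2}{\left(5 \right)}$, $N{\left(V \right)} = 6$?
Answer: $\sqrt{130838} \approx 361.72$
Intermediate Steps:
$S = 36$ ($S = 6^{2} = 36$)
$O{\left(K \right)} = K \left(17 + K\right)$
$\sqrt{\left(\left(84 + S\right) + O{\left(-17 \right)}\right)^{2} + 116438} = \sqrt{\left(\left(84 + 36\right) - 17 \left(17 - 17\right)\right)^{2} + 116438} = \sqrt{\left(120 - 0\right)^{2} + 116438} = \sqrt{\left(120 + 0\right)^{2} + 116438} = \sqrt{120^{2} + 116438} = \sqrt{14400 + 116438} = \sqrt{130838}$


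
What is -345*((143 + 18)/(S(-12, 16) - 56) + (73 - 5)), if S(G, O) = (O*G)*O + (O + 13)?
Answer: -24215665/1033 ≈ -23442.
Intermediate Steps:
S(G, O) = 13 + O + G*O² (S(G, O) = (G*O)*O + (13 + O) = G*O² + (13 + O) = 13 + O + G*O²)
-345*((143 + 18)/(S(-12, 16) - 56) + (73 - 5)) = -345*((143 + 18)/((13 + 16 - 12*16²) - 56) + (73 - 5)) = -345*(161/((13 + 16 - 12*256) - 56) + 68) = -345*(161/((13 + 16 - 3072) - 56) + 68) = -345*(161/(-3043 - 56) + 68) = -345*(161/(-3099) + 68) = -345*(161*(-1/3099) + 68) = -345*(-161/3099 + 68) = -345*210571/3099 = -24215665/1033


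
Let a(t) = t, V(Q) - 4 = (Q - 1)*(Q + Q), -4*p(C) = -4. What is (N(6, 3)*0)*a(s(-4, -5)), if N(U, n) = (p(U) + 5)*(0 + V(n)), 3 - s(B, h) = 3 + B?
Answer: 0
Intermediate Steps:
p(C) = 1 (p(C) = -1/4*(-4) = 1)
V(Q) = 4 + 2*Q*(-1 + Q) (V(Q) = 4 + (Q - 1)*(Q + Q) = 4 + (-1 + Q)*(2*Q) = 4 + 2*Q*(-1 + Q))
s(B, h) = -B (s(B, h) = 3 - (3 + B) = 3 + (-3 - B) = -B)
N(U, n) = 24 - 12*n + 12*n**2 (N(U, n) = (1 + 5)*(0 + (4 - 2*n + 2*n**2)) = 6*(4 - 2*n + 2*n**2) = 24 - 12*n + 12*n**2)
(N(6, 3)*0)*a(s(-4, -5)) = ((24 - 12*3 + 12*3**2)*0)*(-1*(-4)) = ((24 - 36 + 12*9)*0)*4 = ((24 - 36 + 108)*0)*4 = (96*0)*4 = 0*4 = 0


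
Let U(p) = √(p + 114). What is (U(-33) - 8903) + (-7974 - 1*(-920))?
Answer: -15948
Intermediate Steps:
U(p) = √(114 + p)
(U(-33) - 8903) + (-7974 - 1*(-920)) = (√(114 - 33) - 8903) + (-7974 - 1*(-920)) = (√81 - 8903) + (-7974 + 920) = (9 - 8903) - 7054 = -8894 - 7054 = -15948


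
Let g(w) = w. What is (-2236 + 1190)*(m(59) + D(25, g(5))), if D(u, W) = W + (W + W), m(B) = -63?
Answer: 50208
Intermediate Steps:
D(u, W) = 3*W (D(u, W) = W + 2*W = 3*W)
(-2236 + 1190)*(m(59) + D(25, g(5))) = (-2236 + 1190)*(-63 + 3*5) = -1046*(-63 + 15) = -1046*(-48) = 50208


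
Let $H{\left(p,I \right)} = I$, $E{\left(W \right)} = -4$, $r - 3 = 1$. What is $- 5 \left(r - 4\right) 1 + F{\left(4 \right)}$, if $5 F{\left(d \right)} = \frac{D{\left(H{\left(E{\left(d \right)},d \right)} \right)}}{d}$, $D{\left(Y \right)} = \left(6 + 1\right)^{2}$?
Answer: $\frac{49}{20} \approx 2.45$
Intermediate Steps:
$r = 4$ ($r = 3 + 1 = 4$)
$D{\left(Y \right)} = 49$ ($D{\left(Y \right)} = 7^{2} = 49$)
$F{\left(d \right)} = \frac{49}{5 d}$ ($F{\left(d \right)} = \frac{49 \frac{1}{d}}{5} = \frac{49}{5 d}$)
$- 5 \left(r - 4\right) 1 + F{\left(4 \right)} = - 5 \left(4 - 4\right) 1 + \frac{49}{5 \cdot 4} = - 5 \cdot 0 \cdot 1 + \frac{49}{5} \cdot \frac{1}{4} = \left(-5\right) 0 + \frac{49}{20} = 0 + \frac{49}{20} = \frac{49}{20}$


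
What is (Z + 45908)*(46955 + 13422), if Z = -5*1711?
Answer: 2255262081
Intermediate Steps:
Z = -8555
(Z + 45908)*(46955 + 13422) = (-8555 + 45908)*(46955 + 13422) = 37353*60377 = 2255262081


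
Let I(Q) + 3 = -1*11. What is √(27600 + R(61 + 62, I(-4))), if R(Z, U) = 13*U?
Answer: √27418 ≈ 165.58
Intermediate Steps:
I(Q) = -14 (I(Q) = -3 - 1*11 = -3 - 11 = -14)
√(27600 + R(61 + 62, I(-4))) = √(27600 + 13*(-14)) = √(27600 - 182) = √27418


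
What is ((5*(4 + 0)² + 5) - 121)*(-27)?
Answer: 972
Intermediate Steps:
((5*(4 + 0)² + 5) - 121)*(-27) = ((5*4² + 5) - 121)*(-27) = ((5*16 + 5) - 121)*(-27) = ((80 + 5) - 121)*(-27) = (85 - 121)*(-27) = -36*(-27) = 972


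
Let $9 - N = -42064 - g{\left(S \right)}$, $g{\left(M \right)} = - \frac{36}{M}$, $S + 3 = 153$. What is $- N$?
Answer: $- \frac{1051819}{25} \approx -42073.0$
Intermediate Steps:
$S = 150$ ($S = -3 + 153 = 150$)
$N = \frac{1051819}{25}$ ($N = 9 - \left(-42064 - - \frac{36}{150}\right) = 9 - \left(-42064 - \left(-36\right) \frac{1}{150}\right) = 9 - \left(-42064 - - \frac{6}{25}\right) = 9 - \left(-42064 + \frac{6}{25}\right) = 9 - - \frac{1051594}{25} = 9 + \frac{1051594}{25} = \frac{1051819}{25} \approx 42073.0$)
$- N = \left(-1\right) \frac{1051819}{25} = - \frac{1051819}{25}$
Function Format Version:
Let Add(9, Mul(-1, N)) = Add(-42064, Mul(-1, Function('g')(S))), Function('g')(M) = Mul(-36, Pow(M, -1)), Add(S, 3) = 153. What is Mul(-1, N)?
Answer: Rational(-1051819, 25) ≈ -42073.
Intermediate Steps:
S = 150 (S = Add(-3, 153) = 150)
N = Rational(1051819, 25) (N = Add(9, Mul(-1, Add(-42064, Mul(-1, Mul(-36, Pow(150, -1)))))) = Add(9, Mul(-1, Add(-42064, Mul(-1, Mul(-36, Rational(1, 150)))))) = Add(9, Mul(-1, Add(-42064, Mul(-1, Rational(-6, 25))))) = Add(9, Mul(-1, Add(-42064, Rational(6, 25)))) = Add(9, Mul(-1, Rational(-1051594, 25))) = Add(9, Rational(1051594, 25)) = Rational(1051819, 25) ≈ 42073.)
Mul(-1, N) = Mul(-1, Rational(1051819, 25)) = Rational(-1051819, 25)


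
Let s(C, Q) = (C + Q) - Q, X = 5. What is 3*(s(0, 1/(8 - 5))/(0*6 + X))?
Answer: 0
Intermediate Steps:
s(C, Q) = C
3*(s(0, 1/(8 - 5))/(0*6 + X)) = 3*(0/(0*6 + 5)) = 3*(0/(0 + 5)) = 3*(0/5) = 3*(0*(⅕)) = 3*0 = 0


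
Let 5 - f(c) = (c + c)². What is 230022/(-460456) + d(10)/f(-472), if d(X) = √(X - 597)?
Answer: -115011/230228 - I*√587/891131 ≈ -0.49955 - 2.7188e-5*I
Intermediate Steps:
f(c) = 5 - 4*c² (f(c) = 5 - (c + c)² = 5 - (2*c)² = 5 - 4*c²)
d(X) = √(-597 + X)
230022/(-460456) + d(10)/f(-472) = 230022/(-460456) + √(-597 + 10)/(5 - 4*(-472)²) = 230022*(-1/460456) + √(-587)/(5 - 4*222784) = -115011/230228 + (I*√587)/(5 - 891136) = -115011/230228 + (I*√587)/(-891131) = -115011/230228 + (I*√587)*(-1/891131) = -115011/230228 - I*√587/891131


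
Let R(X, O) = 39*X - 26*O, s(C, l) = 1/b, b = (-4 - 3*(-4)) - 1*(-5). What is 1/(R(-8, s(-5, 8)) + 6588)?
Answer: 1/6274 ≈ 0.00015939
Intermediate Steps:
b = 13 (b = (-4 + 12) + 5 = 8 + 5 = 13)
s(C, l) = 1/13
R(X, O) = -26*O + 39*X
1/(R(-8, s(-5, 8)) + 6588) = 1/((-26*1/13 + 39*(-8)) + 6588) = 1/((-2 - 312) + 6588) = 1/(-314 + 6588) = 1/6274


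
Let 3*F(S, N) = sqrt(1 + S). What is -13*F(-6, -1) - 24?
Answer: -24 - 13*I*sqrt(5)/3 ≈ -24.0 - 9.6896*I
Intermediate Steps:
F(S, N) = sqrt(1 + S)/3
-13*F(-6, -1) - 24 = -13*sqrt(1 - 6)/3 - 24 = -13*sqrt(-5)/3 - 24 = -13*I*sqrt(5)/3 - 24 = -24 - 13*I*sqrt(5)/3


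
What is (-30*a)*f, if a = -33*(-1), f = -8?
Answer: 7920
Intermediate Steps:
a = 33
(-30*a)*f = -30*33*(-8) = -990*(-8) = 7920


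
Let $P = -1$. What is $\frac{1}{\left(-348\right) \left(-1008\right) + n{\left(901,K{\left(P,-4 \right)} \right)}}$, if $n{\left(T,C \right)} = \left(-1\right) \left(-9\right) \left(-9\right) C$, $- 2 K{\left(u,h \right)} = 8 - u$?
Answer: $\frac{2}{702297} \approx 2.8478 \cdot 10^{-6}$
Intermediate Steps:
$K{\left(u,h \right)} = -4 + \frac{u}{2}$ ($K{\left(u,h \right)} = - \frac{8 - u}{2} = -4 + \frac{u}{2}$)
$n{\left(T,C \right)} = - 81 C$ ($n{\left(T,C \right)} = 9 \left(-9\right) C = - 81 C$)
$\frac{1}{\left(-348\right) \left(-1008\right) + n{\left(901,K{\left(P,-4 \right)} \right)}} = \frac{1}{\left(-348\right) \left(-1008\right) - 81 \left(-4 + \frac{1}{2} \left(-1\right)\right)} = \frac{1}{350784 - 81 \left(-4 - \frac{1}{2}\right)} = \frac{1}{350784 - - \frac{729}{2}} = \frac{1}{350784 + \frac{729}{2}} = \frac{1}{\frac{702297}{2}} = \frac{2}{702297}$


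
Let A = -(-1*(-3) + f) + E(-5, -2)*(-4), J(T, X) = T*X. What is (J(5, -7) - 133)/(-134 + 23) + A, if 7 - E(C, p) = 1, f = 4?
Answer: -1091/37 ≈ -29.486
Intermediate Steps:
E(C, p) = 6 (E(C, p) = 7 - 1*1 = 7 - 1 = 6)
A = -31 (A = -(-1*(-3) + 4) + 6*(-4) = -(3 + 4) - 24 = -1*7 - 24 = -7 - 24 = -31)
(J(5, -7) - 133)/(-134 + 23) + A = (5*(-7) - 133)/(-134 + 23) - 31 = (-35 - 133)/(-111) - 31 = -168*(-1/111) - 31 = 56/37 - 31 = -1091/37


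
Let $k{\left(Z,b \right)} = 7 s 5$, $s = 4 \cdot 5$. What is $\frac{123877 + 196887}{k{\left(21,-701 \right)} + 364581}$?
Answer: $\frac{320764}{365281} \approx 0.87813$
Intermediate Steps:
$s = 20$
$k{\left(Z,b \right)} = 700$ ($k{\left(Z,b \right)} = 7 \cdot 20 \cdot 5 = 140 \cdot 5 = 700$)
$\frac{123877 + 196887}{k{\left(21,-701 \right)} + 364581} = \frac{123877 + 196887}{700 + 364581} = \frac{320764}{365281}$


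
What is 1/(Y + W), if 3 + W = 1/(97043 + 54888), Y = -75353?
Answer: -151931/11448912435 ≈ -1.3270e-5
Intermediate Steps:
W = -455792/151931 (W = -3 + 1/(97043 + 54888) = -3 + 1/151931 = -455792/151931 ≈ -3.0000)
1/(Y + W) = 1/(-75353 - 455792/151931) = 1/(-11448912435/151931) = -151931/11448912435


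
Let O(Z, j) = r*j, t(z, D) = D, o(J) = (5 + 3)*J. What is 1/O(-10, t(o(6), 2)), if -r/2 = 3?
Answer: -1/12 ≈ -0.083333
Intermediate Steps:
o(J) = 8*J
r = -6 (r = -2*3 = -6)
O(Z, j) = -6*j
1/O(-10, t(o(6), 2)) = 1/(-6*2) = 1/(-12) = -1/12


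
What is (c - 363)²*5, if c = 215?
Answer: 109520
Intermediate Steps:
(c - 363)²*5 = (215 - 363)²*5 = (-148)²*5 = 21904*5 = 109520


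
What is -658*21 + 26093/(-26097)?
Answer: -360634439/26097 ≈ -13819.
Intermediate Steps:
-658*21 + 26093/(-26097) = -13818 + 26093*(-1/26097) = -13818 - 26093/26097 = -360634439/26097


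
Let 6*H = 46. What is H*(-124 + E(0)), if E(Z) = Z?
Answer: -2852/3 ≈ -950.67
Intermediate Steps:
H = 23/3 (H = (⅙)*46 = 23/3 ≈ 7.6667)
H*(-124 + E(0)) = 23*(-124 + 0)/3 = (23/3)*(-124) = -2852/3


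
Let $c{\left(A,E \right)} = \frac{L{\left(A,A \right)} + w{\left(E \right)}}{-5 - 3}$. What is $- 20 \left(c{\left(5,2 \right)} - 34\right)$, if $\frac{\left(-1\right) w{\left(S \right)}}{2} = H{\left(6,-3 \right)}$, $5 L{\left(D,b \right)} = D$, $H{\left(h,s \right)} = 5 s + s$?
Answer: $\frac{1545}{2} \approx 772.5$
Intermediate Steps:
$H{\left(h,s \right)} = 6 s$
$L{\left(D,b \right)} = \frac{D}{5}$
$w{\left(S \right)} = 36$ ($w{\left(S \right)} = - 2 \cdot 6 \left(-3\right) = \left(-2\right) \left(-18\right) = 36$)
$c{\left(A,E \right)} = - \frac{9}{2} - \frac{A}{40}$ ($c{\left(A,E \right)} = \frac{\frac{A}{5} + 36}{-5 - 3} = \frac{36 + \frac{A}{5}}{-8} = \left(36 + \frac{A}{5}\right) \left(- \frac{1}{8}\right) = - \frac{9}{2} - \frac{A}{40}$)
$- 20 \left(c{\left(5,2 \right)} - 34\right) = - 20 \left(\left(- \frac{9}{2} - \frac{1}{8}\right) - 34\right) = - 20 \left(- \frac{37}{8} - 34\right) = \left(-20\right) \left(- \frac{309}{8}\right) = \frac{1545}{2}$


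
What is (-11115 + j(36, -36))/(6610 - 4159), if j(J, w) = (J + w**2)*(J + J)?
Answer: 28263/817 ≈ 34.594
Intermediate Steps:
j(J, w) = 2*J*(J + w**2) (j(J, w) = (J + w**2)*(2*J) = 2*J*(J + w**2))
(-11115 + j(36, -36))/(6610 - 4159) = (-11115 + 2*36*(36 + (-36)**2))/(6610 - 4159) = (-11115 + 2*36*(36 + 1296))/2451 = (-11115 + 2*36*1332)*(1/2451) = (-11115 + 95904)*(1/2451) = 84789*(1/2451) = 28263/817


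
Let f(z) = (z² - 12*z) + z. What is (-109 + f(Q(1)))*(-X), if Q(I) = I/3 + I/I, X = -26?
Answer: -28522/9 ≈ -3169.1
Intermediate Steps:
Q(I) = 1 + I/3 (Q(I) = I*(⅓) + 1 = I/3 + 1 = 1 + I/3)
f(z) = z² - 11*z
(-109 + f(Q(1)))*(-X) = (-109 + (1 + (⅓)*1)*(-11 + (1 + (⅓)*1)))*(-1*(-26)) = (-109 + (1 + ⅓)*(-11 + (1 + ⅓)))*26 = (-109 + 4*(-11 + 4/3)/3)*26 = (-109 + (4/3)*(-29/3))*26 = (-109 - 116/9)*26 = -1097/9*26 = -28522/9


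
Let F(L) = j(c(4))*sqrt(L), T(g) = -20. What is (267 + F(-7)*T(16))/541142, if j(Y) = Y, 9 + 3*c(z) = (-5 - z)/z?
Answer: 267/541142 + 75*I*sqrt(7)/541142 ≈ 0.0004934 + 0.00036669*I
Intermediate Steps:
c(z) = -3 + (-5 - z)/(3*z) (c(z) = -3 + ((-5 - z)/z)/3 = -3 + (-5 - z)/(3*z))
F(L) = -15*sqrt(L)/4 (F(L) = ((5/3)*(-1 - 2*4)/4)*sqrt(L) = ((5/3)*(1/4)*(-1 - 8))*sqrt(L) = ((5/3)*(1/4)*(-9))*sqrt(L) = -15*sqrt(L)/4)
(267 + F(-7)*T(16))/541142 = (267 - 15*I*sqrt(7)/4*(-20))/541142 = (267 - 15*I*sqrt(7)/4*(-20))*(1/541142) = (267 + 75*I*sqrt(7))*(1/541142) = 267/541142 + 75*I*sqrt(7)/541142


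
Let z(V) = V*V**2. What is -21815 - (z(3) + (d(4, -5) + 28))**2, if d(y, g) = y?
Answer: -25296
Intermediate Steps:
z(V) = V**3
-21815 - (z(3) + (d(4, -5) + 28))**2 = -21815 - (3**3 + (4 + 28))**2 = -21815 - (27 + 32)**2 = -21815 - 1*59**2 = -21815 - 1*3481 = -21815 - 3481 = -25296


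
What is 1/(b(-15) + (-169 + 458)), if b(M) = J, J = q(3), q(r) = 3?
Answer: 1/292 ≈ 0.0034247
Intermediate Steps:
J = 3
b(M) = 3
1/(b(-15) + (-169 + 458)) = 1/(3 + (-169 + 458)) = 1/(3 + 289) = 1/292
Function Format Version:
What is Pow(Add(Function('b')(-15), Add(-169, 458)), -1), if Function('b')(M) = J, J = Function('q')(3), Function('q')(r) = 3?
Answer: Rational(1, 292) ≈ 0.0034247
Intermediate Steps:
J = 3
Function('b')(M) = 3
Pow(Add(Function('b')(-15), Add(-169, 458)), -1) = Pow(Add(3, Add(-169, 458)), -1) = Pow(Add(3, 289), -1) = Pow(292, -1) = Rational(1, 292)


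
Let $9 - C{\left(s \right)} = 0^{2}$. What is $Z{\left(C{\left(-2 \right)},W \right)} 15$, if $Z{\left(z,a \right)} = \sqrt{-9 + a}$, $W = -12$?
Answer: $15 i \sqrt{21} \approx 68.739 i$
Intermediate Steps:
$C{\left(s \right)} = 9$ ($C{\left(s \right)} = 9 - 0^{2} = 9 - 0 = 9 + 0 = 9$)
$Z{\left(C{\left(-2 \right)},W \right)} 15 = \sqrt{-9 - 12} \cdot 15 = \sqrt{-21} \cdot 15 = i \sqrt{21} \cdot 15 = 15 i \sqrt{21}$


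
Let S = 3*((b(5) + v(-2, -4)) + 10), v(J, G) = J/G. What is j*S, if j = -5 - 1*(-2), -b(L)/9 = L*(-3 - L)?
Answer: -6669/2 ≈ -3334.5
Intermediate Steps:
b(L) = -9*L*(-3 - L)
j = -3 (j = -5 + 2 = -3)
S = 2223/2 (S = 3*((9*5*(3 + 5) - 2/(-4)) + 10) = 3*((9*5*8 - 2*(-1/4)) + 10) = 3*((360 + 1/2) + 10) = 3*(721/2 + 10) = 3*(741/2) = 2223/2 ≈ 1111.5)
j*S = -3*2223/2 = -6669/2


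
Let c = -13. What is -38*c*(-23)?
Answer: -11362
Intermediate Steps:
-38*c*(-23) = -38*(-13)*(-23) = 494*(-23) = -11362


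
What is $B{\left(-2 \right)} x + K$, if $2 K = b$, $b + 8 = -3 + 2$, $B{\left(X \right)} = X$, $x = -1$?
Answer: $- \frac{5}{2} \approx -2.5$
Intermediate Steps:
$b = -9$ ($b = -8 + \left(-3 + 2\right) = -8 - 1 = -9$)
$K = - \frac{9}{2}$ ($K = \frac{1}{2} \left(-9\right) = - \frac{9}{2} \approx -4.5$)
$B{\left(-2 \right)} x + K = \left(-2\right) \left(-1\right) - \frac{9}{2} = 2 - \frac{9}{2} = - \frac{5}{2}$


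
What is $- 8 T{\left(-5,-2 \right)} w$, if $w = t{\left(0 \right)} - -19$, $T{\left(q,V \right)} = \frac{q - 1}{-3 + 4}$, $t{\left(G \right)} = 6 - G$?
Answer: $1200$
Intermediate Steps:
$T{\left(q,V \right)} = -1 + q$ ($T{\left(q,V \right)} = \frac{-1 + q}{1} = \left(-1 + q\right) 1 = -1 + q$)
$w = 25$ ($w = \left(6 - 0\right) - -19 = \left(6 + 0\right) + 19 = 6 + 19 = 25$)
$- 8 T{\left(-5,-2 \right)} w = - 8 \left(-1 - 5\right) 25 = \left(-8\right) \left(-6\right) 25 = 48 \cdot 25 = 1200$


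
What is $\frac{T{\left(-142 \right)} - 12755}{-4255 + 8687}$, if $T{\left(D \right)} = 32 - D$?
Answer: $- \frac{12581}{4432} \approx -2.8387$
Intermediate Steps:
$\frac{T{\left(-142 \right)} - 12755}{-4255 + 8687} = \frac{\left(32 - -142\right) - 12755}{-4255 + 8687} = \frac{\left(32 + 142\right) - 12755}{4432} = \left(174 - 12755\right) \frac{1}{4432} = \left(-12581\right) \frac{1}{4432} = - \frac{12581}{4432}$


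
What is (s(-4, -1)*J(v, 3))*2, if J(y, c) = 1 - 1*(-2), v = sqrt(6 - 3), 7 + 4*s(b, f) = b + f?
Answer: -18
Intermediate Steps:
s(b, f) = -7/4 + b/4 + f/4 (s(b, f) = -7/4 + (b + f)/4 = -7/4 + (b/4 + f/4) = -7/4 + b/4 + f/4)
v = sqrt(3) ≈ 1.7320
J(y, c) = 3 (J(y, c) = 1 + 2 = 3)
(s(-4, -1)*J(v, 3))*2 = ((-7/4 + (1/4)*(-4) + (1/4)*(-1))*3)*2 = ((-7/4 - 1 - 1/4)*3)*2 = -3*3*2 = -9*2 = -18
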